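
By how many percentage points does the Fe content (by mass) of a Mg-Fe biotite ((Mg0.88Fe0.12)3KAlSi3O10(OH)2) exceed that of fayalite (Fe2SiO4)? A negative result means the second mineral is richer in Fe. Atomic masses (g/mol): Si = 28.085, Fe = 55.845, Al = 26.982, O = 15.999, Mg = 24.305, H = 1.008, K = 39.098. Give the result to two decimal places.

-50.12 percentage points

First mineral: 20.104 g Fe in 428.608 g formula = 4.69 wt% Fe.
Second mineral: 111.690 g Fe in 203.771 g formula = 54.81 wt% Fe.
4.69% − 54.81% gives a difference of -50.12 percentage points.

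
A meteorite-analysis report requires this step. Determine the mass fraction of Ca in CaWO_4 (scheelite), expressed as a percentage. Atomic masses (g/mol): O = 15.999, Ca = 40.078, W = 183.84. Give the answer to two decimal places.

Formula mass = 1*40.078 + 1*183.84 + 4*15.999 = 287.914 g/mol, of which 40.078 g is Ca.
So Ca makes up 40.078/287.914 = 0.1392 of the mass, i.e. 13.92%.

13.92 wt%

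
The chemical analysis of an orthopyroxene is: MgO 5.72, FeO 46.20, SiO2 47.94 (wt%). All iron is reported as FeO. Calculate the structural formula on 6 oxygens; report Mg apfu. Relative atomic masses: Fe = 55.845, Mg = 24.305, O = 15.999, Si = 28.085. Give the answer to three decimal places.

0.358 Mg apfu

MgO (M=40.304): mol = 0.14192; Mg = 0.14192, O = 0.14192.
FeO (M=71.844): mol = 0.64306; Fe = 0.64306, O = 0.64306.
SiO2 (M=60.083): mol = 0.79790; Si = 0.79790, O = 1.59580.
ΣO = 2.38078; factor = 6/ΣO = 2.52018.
Mg apfu = 0.14192 × 2.52018 = 0.358.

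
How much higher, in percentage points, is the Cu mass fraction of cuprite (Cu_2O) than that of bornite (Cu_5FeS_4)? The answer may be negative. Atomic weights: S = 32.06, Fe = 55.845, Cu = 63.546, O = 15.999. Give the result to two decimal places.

25.50 percentage points

M(Cu_2O) = 143.091 g/mol, so wt% Cu = 127.092/143.091 × 100 = 88.82%.
M(Cu_5FeS_4) = 501.815 g/mol, so wt% Cu = 317.730/501.815 × 100 = 63.32%.
88.82 − 63.32 = 25.50 pp.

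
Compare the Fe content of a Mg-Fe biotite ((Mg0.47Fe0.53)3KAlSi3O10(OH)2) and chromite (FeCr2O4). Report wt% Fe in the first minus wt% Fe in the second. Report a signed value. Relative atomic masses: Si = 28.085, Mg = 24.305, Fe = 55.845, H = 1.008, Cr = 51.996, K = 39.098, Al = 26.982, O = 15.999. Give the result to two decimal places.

-5.95 percentage points

Fe in (Mg0.47Fe0.53)3KAlSi3O10(OH)2: molar mass 467.403 g/mol; 1.59×55.845 = 88.794 g → 19.00 wt%.
Fe in FeCr2O4: molar mass 223.833 g/mol; 1×55.845 = 55.845 g → 24.95 wt%.
Difference = 19.00 − 24.95 = -5.95 percentage points.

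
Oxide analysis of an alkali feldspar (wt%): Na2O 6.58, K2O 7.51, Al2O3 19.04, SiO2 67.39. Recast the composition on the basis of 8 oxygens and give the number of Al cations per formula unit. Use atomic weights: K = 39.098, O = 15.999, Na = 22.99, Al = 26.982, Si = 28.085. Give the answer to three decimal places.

6.58 wt% Na2O ÷ 61.979 g/mol = 0.10616 mol, giving 0.21232 Na and 0.10616 O.
7.51 wt% K2O ÷ 94.195 g/mol = 0.07973 mol, giving 0.15946 K and 0.07973 O.
19.04 wt% Al2O3 ÷ 101.961 g/mol = 0.18674 mol, giving 0.37348 Al and 0.56022 O.
67.39 wt% SiO2 ÷ 60.083 g/mol = 1.12162 mol, giving 1.12162 Si and 2.24324 O.
Oxygen sums to 2.98935; scaling by 8/2.98935 = 2.67617 puts the formula on 8 O.
Al: 0.37348 × 2.67617 = 0.999 atoms per formula unit.

0.999 Al apfu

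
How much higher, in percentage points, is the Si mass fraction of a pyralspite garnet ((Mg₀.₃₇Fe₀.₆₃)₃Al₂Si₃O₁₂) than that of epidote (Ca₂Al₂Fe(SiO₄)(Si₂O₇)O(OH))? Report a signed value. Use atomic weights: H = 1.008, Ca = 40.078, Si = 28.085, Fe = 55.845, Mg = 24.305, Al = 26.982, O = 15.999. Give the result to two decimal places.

0.77 percentage points

M((Mg₀.₃₇Fe₀.₆₃)₃Al₂Si₃O₁₂) = 462.733 g/mol, so wt% Si = 84.255/462.733 × 100 = 18.21%.
M(Ca₂Al₂Fe(SiO₄)(Si₂O₇)O(OH)) = 483.215 g/mol, so wt% Si = 84.255/483.215 × 100 = 17.44%.
18.21 − 17.44 = 0.77 pp.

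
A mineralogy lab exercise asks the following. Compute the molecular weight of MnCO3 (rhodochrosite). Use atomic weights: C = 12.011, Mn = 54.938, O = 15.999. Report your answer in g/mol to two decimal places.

The formula mass is the sum 1*54.938 + 1*12.011 + 3*15.999.

114.95 g/mol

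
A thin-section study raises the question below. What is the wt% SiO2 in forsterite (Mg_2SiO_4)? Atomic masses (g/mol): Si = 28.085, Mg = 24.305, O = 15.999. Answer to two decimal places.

42.71 wt%

Formula mass = 140.691 g/mol.
1 Si → 1.0000 mol SiO2 per formula unit; M(SiO2) = 60.083, so SiO2 mass = 60.083 g.
60.083/140.691 × 100 = 42.71 wt%.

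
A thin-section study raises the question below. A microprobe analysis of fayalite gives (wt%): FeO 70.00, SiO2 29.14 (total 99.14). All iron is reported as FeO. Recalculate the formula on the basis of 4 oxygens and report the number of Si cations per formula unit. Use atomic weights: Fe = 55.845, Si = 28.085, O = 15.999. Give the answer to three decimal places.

FeO: 70.00/71.844 = 0.97433 mol → 0.97433 mol Fe, 0.97433 mol O.
SiO2: 29.14/60.083 = 0.48500 mol → 0.48500 mol Si, 0.97000 mol O.
Total oxygen = 1.94433 mol. Normalization factor = 4/1.94433 = 2.05726.
Si per 4 O = 0.48500 × 2.05726 = 0.998.

0.998 Si apfu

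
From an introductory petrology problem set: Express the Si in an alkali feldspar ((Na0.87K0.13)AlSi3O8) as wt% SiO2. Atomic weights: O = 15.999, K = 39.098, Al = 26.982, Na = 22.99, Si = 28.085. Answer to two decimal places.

68.20 wt%

Molar mass of (Na0.87K0.13)AlSi3O8 = 0.87×22.99 + 0.13×39.098 + 1×26.982 + 3×28.085 + 8×15.999 = 264.313 g/mol.
Each formula unit contains 3 Si, equivalent to 3/1 = 3.0000 mol SiO2.
M(SiO2) = 1×28.085 + 2×15.999 = 60.083 g/mol.
Mass of SiO2 per formula unit = 3.0000 × 60.083 = 180.249 g.
SiO2 wt% = 180.249 / 264.313 × 100 = 68.20%.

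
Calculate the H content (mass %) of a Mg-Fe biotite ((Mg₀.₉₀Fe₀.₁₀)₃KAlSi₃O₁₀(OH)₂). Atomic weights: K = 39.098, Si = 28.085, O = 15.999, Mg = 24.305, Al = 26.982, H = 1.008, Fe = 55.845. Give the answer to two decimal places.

0.47 mass %

Formula mass = 2.70·24.305 + 0.30·55.845 + 1·39.098 + 1·26.982 + 3·28.085 + 12·15.999 + 2·1.008 = 426.716 g/mol, of which 2.016 g is H.
So H makes up 2.016/426.716 = 0.0047 of the mass, i.e. 0.47%.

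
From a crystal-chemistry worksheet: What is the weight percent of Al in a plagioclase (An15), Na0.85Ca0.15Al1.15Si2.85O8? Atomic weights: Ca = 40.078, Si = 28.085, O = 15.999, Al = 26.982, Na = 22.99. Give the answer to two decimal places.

11.73 wt%

Formula mass = 0.85·22.99 + 0.15·40.078 + 1.15·26.982 + 2.85·28.085 + 8·15.999 = 264.617 g/mol, of which 31.029 g is Al.
So Al makes up 31.029/264.617 = 0.1173 of the mass, i.e. 11.73%.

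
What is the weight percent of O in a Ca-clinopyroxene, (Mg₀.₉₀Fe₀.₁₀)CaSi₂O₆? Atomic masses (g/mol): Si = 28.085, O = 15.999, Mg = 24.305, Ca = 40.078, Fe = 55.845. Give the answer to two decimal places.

M((Mg₀.₉₀Fe₀.₁₀)CaSi₂O₆) = 219.701 g/mol.
O contributes 6 × 15.999 = 95.994 g per mole.
95.994/219.701 = 0.4369 → 43.69%.

43.69 mass %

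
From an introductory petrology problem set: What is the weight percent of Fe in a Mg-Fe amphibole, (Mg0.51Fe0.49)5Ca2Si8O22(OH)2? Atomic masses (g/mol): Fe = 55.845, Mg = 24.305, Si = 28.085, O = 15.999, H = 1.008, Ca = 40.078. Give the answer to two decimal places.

15.38 wt%

M((Mg0.51Fe0.49)5Ca2Si8O22(OH)2) = 889.626 g/mol.
Fe contributes 2.45 × 55.845 = 136.820 g per mole.
136.820/889.626 = 0.1538 → 15.38%.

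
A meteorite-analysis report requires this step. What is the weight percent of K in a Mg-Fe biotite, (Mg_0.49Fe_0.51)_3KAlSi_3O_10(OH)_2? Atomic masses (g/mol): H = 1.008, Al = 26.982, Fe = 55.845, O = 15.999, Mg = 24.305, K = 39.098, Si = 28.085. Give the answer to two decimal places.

8.40 weight percent

Molar mass of (Mg_0.49Fe_0.51)_3KAlSi_3O_10(OH)_2: 1.47*24.305 + 1.53*55.845 + 1*39.098 + 1*26.982 + 3*28.085 + 12*15.999 + 2*1.008 = 465.510 g/mol.
Mass of K per formula unit: 1 × 39.098 = 39.098 g.
Weight fraction K = 39.098 / 465.510 = 0.0840.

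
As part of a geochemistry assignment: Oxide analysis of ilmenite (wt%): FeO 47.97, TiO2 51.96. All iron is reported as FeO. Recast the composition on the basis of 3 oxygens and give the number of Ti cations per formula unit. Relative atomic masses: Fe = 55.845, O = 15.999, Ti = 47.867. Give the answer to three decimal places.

0.991 Ti apfu

47.97 wt% FeO ÷ 71.844 g/mol = 0.66770 mol, giving 0.66770 Fe and 0.66770 O.
51.96 wt% TiO2 ÷ 79.865 g/mol = 0.65060 mol, giving 0.65060 Ti and 1.30120 O.
Oxygen sums to 1.96890; scaling by 3/1.96890 = 1.52369 puts the formula on 3 O.
Ti: 0.65060 × 1.52369 = 0.991 atoms per formula unit.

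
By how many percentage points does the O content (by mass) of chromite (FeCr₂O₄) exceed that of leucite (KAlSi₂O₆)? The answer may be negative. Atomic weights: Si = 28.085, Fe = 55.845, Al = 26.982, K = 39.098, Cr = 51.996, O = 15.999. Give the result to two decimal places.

-15.39 percentage points

M(FeCr₂O₄) = 223.833 g/mol, so wt% O = 63.996/223.833 × 100 = 28.59%.
M(KAlSi₂O₆) = 218.244 g/mol, so wt% O = 95.994/218.244 × 100 = 43.98%.
28.59 − 43.98 = -15.39 pp.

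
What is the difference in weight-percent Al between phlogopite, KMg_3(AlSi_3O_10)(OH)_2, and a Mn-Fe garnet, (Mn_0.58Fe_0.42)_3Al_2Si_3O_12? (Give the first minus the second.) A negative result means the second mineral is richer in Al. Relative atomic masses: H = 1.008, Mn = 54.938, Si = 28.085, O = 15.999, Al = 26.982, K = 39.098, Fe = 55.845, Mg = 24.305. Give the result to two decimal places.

-4.41 percentage points

Al in KMg_3(AlSi_3O_10)(OH)_2: molar mass 417.254 g/mol; 1×26.982 = 26.982 g → 6.47 wt%.
Al in (Mn_0.58Fe_0.42)_3Al_2Si_3O_12: molar mass 496.164 g/mol; 2×26.982 = 53.964 g → 10.88 wt%.
Difference = 6.47 − 10.88 = -4.41 percentage points.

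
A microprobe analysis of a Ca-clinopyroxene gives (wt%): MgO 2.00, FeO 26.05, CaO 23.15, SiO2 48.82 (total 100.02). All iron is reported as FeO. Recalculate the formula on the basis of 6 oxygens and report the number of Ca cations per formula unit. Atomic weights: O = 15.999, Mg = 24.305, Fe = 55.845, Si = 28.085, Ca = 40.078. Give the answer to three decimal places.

MgO: 2.00/40.304 = 0.04962 mol → 0.04962 mol Mg, 0.04962 mol O.
FeO: 26.05/71.844 = 0.36259 mol → 0.36259 mol Fe, 0.36259 mol O.
CaO: 23.15/56.077 = 0.41283 mol → 0.41283 mol Ca, 0.41283 mol O.
SiO2: 48.82/60.083 = 0.81254 mol → 0.81254 mol Si, 1.62508 mol O.
Total oxygen = 2.45012 mol. Normalization factor = 6/2.45012 = 2.44886.
Ca per 6 O = 0.41283 × 2.44886 = 1.011.

1.011 Ca apfu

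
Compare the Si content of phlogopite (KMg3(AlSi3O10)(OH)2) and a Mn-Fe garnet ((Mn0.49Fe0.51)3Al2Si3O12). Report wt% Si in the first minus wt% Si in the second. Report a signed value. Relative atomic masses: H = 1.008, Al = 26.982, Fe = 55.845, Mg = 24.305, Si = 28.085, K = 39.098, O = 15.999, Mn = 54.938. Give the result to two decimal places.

3.22 percentage points

Si in KMg3(AlSi3O10)(OH)2: molar mass 417.254 g/mol; 3×28.085 = 84.255 g → 20.19 wt%.
Si in (Mn0.49Fe0.51)3Al2Si3O12: molar mass 496.409 g/mol; 3×28.085 = 84.255 g → 16.97 wt%.
Difference = 20.19 − 16.97 = 3.22 percentage points.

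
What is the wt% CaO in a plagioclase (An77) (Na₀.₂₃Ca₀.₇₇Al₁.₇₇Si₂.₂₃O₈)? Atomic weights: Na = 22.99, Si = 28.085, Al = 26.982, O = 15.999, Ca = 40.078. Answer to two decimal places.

15.73 wt%

M(Na₀.₂₃Ca₀.₇₇Al₁.₇₇Si₂.₂₃O₈) = 274.527 g/mol; M(CaO) = 56.077 g/mol.
Moles CaO per formula unit = 0.77 Ca ÷ 1 = 0.7700.
CaO fraction = (0.7700 × 56.077) / 274.527 = 43.179/274.527 = 0.1573.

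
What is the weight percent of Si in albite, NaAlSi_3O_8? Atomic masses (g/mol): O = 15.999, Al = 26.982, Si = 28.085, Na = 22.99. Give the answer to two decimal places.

32.13 wt%

Formula mass = 1·22.99 + 1·26.982 + 3·28.085 + 8·15.999 = 262.219 g/mol, of which 84.255 g is Si.
So Si makes up 84.255/262.219 = 0.3213 of the mass, i.e. 32.13%.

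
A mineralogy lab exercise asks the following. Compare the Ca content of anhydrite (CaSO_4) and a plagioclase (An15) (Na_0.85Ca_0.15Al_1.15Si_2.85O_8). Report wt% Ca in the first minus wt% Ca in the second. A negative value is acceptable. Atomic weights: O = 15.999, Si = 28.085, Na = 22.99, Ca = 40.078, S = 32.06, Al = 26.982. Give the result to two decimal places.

27.17 percentage points

Ca in CaSO_4: molar mass 136.134 g/mol; 1×40.078 = 40.078 g → 29.44 wt%.
Ca in Na_0.85Ca_0.15Al_1.15Si_2.85O_8: molar mass 264.617 g/mol; 0.15×40.078 = 6.012 g → 2.27 wt%.
Difference = 29.44 − 2.27 = 27.17 percentage points.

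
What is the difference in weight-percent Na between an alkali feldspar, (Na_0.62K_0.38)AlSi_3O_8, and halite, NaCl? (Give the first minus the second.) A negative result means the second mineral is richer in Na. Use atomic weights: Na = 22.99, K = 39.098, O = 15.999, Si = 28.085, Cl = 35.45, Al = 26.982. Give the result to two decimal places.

M((Na_0.62K_0.38)AlSi_3O_8) = 268.340 g/mol, so wt% Na = 14.254/268.340 × 100 = 5.31%.
M(NaCl) = 58.440 g/mol, so wt% Na = 22.990/58.440 × 100 = 39.34%.
5.31 − 39.34 = -34.03 pp.

-34.03 percentage points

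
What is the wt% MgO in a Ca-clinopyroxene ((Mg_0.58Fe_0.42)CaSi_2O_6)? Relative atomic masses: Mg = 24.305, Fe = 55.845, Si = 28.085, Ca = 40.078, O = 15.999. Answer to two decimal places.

10.17 wt%

Molar mass of (Mg_0.58Fe_0.42)CaSi_2O_6 = 0.58×24.305 + 0.42×55.845 + 1×40.078 + 2×28.085 + 6×15.999 = 229.794 g/mol.
Each formula unit contains 0.58 Mg, equivalent to 0.58/1 = 0.5800 mol MgO.
M(MgO) = 1×24.305 + 1×15.999 = 40.304 g/mol.
Mass of MgO per formula unit = 0.5800 × 40.304 = 23.376 g.
MgO wt% = 23.376 / 229.794 × 100 = 10.17%.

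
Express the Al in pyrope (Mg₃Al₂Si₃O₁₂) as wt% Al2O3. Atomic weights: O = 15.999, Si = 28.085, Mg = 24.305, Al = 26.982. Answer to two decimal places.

25.29 wt%

Formula mass = 403.122 g/mol.
2 Al → 1.0000 mol Al2O3 per formula unit; M(Al2O3) = 101.961, so Al2O3 mass = 101.961 g.
101.961/403.122 × 100 = 25.29 wt%.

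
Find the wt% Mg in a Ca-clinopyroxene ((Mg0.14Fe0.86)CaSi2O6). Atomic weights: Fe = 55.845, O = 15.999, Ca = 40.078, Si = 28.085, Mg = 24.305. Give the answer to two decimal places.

Molar mass of (Mg0.14Fe0.86)CaSi2O6: 0.14·24.305 + 0.86·55.845 + 1·40.078 + 2·28.085 + 6·15.999 = 243.671 g/mol.
Mass of Mg per formula unit: 0.14 × 24.305 = 3.403 g.
Weight fraction Mg = 3.403 / 243.671 = 0.0140.

1.40 wt%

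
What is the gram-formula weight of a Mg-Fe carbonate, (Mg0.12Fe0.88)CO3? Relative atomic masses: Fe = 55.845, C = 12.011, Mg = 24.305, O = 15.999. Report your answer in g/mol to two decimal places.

112.07 g/mol

The formula mass is the sum 0.12×24.305 + 0.88×55.845 + 1×12.011 + 3×15.999.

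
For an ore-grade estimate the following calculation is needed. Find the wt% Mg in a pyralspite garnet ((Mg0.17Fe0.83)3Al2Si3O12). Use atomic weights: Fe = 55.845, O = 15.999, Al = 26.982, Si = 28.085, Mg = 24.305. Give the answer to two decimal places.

2.57 weight percent

Formula mass = 0.51*24.305 + 2.49*55.845 + 2*26.982 + 3*28.085 + 12*15.999 = 481.657 g/mol, of which 12.396 g is Mg.
So Mg makes up 12.396/481.657 = 0.0257 of the mass, i.e. 2.57%.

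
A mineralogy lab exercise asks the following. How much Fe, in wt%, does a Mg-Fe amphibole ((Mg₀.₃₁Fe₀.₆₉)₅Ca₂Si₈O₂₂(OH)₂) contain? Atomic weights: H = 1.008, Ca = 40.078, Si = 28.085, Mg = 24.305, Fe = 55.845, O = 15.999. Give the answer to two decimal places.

20.92 wt%

M((Mg₀.₃₁Fe₀.₆₉)₅Ca₂Si₈O₂₂(OH)₂) = 921.166 g/mol.
Fe contributes 3.45 × 55.845 = 192.665 g per mole.
192.665/921.166 = 0.2092 → 20.92%.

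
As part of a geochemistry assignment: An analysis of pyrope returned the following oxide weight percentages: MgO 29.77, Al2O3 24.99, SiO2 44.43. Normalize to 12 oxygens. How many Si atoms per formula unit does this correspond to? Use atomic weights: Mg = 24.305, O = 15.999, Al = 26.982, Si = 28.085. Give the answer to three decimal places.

3.005 Si apfu

MgO: 29.77/40.304 = 0.73864 mol → 0.73864 mol Mg, 0.73864 mol O.
Al2O3: 24.99/101.961 = 0.24509 mol → 0.49018 mol Al, 0.73527 mol O.
SiO2: 44.43/60.083 = 0.73948 mol → 0.73948 mol Si, 1.47896 mol O.
Total oxygen = 2.95287 mol. Normalization factor = 12/2.95287 = 4.06384.
Si per 12 O = 0.73948 × 4.06384 = 3.005.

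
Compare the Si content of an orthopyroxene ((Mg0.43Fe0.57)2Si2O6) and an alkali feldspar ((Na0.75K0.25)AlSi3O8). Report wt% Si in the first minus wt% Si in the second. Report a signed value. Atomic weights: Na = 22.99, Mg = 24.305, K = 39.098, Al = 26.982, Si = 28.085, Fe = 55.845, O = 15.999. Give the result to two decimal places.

Si in (Mg0.43Fe0.57)2Si2O6: molar mass 236.730 g/mol; 2×28.085 = 56.170 g → 23.73 wt%.
Si in (Na0.75K0.25)AlSi3O8: molar mass 266.246 g/mol; 3×28.085 = 84.255 g → 31.65 wt%.
Difference = 23.73 − 31.65 = -7.92 percentage points.

-7.92 percentage points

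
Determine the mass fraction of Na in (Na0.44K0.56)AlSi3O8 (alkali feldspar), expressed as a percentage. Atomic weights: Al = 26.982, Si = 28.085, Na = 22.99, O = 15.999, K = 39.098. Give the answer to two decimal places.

3.73 mass %

Molar mass of (Na0.44K0.56)AlSi3O8: 0.44×22.99 + 0.56×39.098 + 1×26.982 + 3×28.085 + 8×15.999 = 271.239 g/mol.
Mass of Na per formula unit: 0.44 × 22.99 = 10.116 g.
Weight fraction Na = 10.116 / 271.239 = 0.0373.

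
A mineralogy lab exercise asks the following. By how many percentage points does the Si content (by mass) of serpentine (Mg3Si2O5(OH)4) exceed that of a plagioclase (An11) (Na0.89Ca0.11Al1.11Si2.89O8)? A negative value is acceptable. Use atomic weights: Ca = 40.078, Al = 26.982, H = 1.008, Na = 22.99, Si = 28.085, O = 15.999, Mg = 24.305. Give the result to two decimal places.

-10.48 percentage points

First mineral: 56.170 g Si in 277.108 g formula = 20.27 wt% Si.
Second mineral: 81.166 g Si in 263.977 g formula = 30.75 wt% Si.
20.27% − 30.75% gives a difference of -10.48 percentage points.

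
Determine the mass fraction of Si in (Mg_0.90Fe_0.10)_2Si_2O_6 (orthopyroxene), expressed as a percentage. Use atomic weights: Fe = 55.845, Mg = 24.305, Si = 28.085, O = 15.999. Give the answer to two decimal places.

Molar mass of (Mg_0.90Fe_0.10)_2Si_2O_6: 1.80×24.305 + 0.20×55.845 + 2×28.085 + 6×15.999 = 207.082 g/mol.
Mass of Si per formula unit: 2 × 28.085 = 56.170 g.
Weight fraction Si = 56.170 / 207.082 = 0.2712.

27.12 weight percent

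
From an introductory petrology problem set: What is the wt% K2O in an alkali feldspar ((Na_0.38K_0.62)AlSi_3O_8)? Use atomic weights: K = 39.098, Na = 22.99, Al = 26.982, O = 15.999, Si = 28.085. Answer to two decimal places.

Formula mass = 272.206 g/mol.
0.62 K → 0.3100 mol K2O per formula unit; M(K2O) = 94.195, so K2O mass = 29.200 g.
29.200/272.206 × 100 = 10.73 wt%.

10.73 wt%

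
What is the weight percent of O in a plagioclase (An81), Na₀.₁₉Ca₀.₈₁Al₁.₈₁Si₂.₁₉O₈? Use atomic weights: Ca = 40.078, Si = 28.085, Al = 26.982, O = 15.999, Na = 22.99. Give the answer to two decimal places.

46.51 mass %

M(Na₀.₁₉Ca₀.₈₁Al₁.₈₁Si₂.₁₉O₈) = 275.167 g/mol.
O contributes 8 × 15.999 = 127.992 g per mole.
127.992/275.167 = 0.4651 → 46.51%.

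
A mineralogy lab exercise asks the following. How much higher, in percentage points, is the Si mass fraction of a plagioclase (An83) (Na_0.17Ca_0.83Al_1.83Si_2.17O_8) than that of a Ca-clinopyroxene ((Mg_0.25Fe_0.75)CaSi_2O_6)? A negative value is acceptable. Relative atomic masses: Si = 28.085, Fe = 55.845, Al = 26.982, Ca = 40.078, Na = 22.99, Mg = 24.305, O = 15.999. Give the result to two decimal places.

First mineral: 60.944 g Si in 275.487 g formula = 22.12 wt% Si.
Second mineral: 56.170 g Si in 240.202 g formula = 23.38 wt% Si.
22.12% − 23.38% gives a difference of -1.26 percentage points.

-1.26 percentage points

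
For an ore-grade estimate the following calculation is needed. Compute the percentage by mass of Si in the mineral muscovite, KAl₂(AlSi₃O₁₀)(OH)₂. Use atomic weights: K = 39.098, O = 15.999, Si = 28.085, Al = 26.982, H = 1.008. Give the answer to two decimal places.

Molar mass of KAl₂(AlSi₃O₁₀)(OH)₂: 1·39.098 + 3·26.982 + 3·28.085 + 12·15.999 + 2·1.008 = 398.303 g/mol.
Mass of Si per formula unit: 3 × 28.085 = 84.255 g.
Weight fraction Si = 84.255 / 398.303 = 0.2115.

21.15 weight percent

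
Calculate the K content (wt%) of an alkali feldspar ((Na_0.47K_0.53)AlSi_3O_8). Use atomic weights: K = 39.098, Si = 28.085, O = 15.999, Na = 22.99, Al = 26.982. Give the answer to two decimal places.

7.65 wt%

Molar mass of (Na_0.47K_0.53)AlSi_3O_8: 0.47*22.99 + 0.53*39.098 + 1*26.982 + 3*28.085 + 8*15.999 = 270.756 g/mol.
Mass of K per formula unit: 0.53 × 39.098 = 20.722 g.
Weight fraction K = 20.722 / 270.756 = 0.0765.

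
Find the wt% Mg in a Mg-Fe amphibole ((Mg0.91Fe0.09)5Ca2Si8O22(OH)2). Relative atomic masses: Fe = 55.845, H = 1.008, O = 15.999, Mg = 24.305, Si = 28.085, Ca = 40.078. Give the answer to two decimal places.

Formula mass = 4.55*24.305 + 0.45*55.845 + 2*40.078 + 8*28.085 + 24*15.999 + 2*1.008 = 826.546 g/mol, of which 110.588 g is Mg.
So Mg makes up 110.588/826.546 = 0.1338 of the mass, i.e. 13.38%.

13.38 wt%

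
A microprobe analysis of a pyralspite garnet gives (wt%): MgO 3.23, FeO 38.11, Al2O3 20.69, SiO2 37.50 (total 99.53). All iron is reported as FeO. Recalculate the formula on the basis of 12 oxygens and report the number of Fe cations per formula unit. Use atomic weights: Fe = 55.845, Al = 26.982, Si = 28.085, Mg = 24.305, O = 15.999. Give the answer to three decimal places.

2.580 Fe apfu

MgO: 3.23/40.304 = 0.08014 mol → 0.08014 mol Mg, 0.08014 mol O.
FeO: 38.11/71.844 = 0.53045 mol → 0.53045 mol Fe, 0.53045 mol O.
Al2O3: 20.69/101.961 = 0.20292 mol → 0.40584 mol Al, 0.60876 mol O.
SiO2: 37.50/60.083 = 0.62414 mol → 0.62414 mol Si, 1.24828 mol O.
Total oxygen = 2.46763 mol. Normalization factor = 12/2.46763 = 4.86297.
Fe per 12 O = 0.53045 × 4.86297 = 2.580.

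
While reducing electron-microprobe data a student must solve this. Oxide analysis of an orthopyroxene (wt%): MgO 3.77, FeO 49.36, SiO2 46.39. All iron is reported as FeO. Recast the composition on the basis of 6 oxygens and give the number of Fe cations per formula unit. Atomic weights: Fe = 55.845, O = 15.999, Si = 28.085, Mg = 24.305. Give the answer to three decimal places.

1.773 Fe apfu

MgO (M=40.304): mol = 0.09354; Mg = 0.09354, O = 0.09354.
FeO (M=71.844): mol = 0.68704; Fe = 0.68704, O = 0.68704.
SiO2 (M=60.083): mol = 0.77210; Si = 0.77210, O = 1.54420.
ΣO = 2.32478; factor = 6/ΣO = 2.58089.
Fe apfu = 0.68704 × 2.58089 = 1.773.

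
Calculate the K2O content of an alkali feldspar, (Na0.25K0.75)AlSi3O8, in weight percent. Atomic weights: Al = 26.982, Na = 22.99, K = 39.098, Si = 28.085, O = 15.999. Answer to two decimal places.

M((Na0.25K0.75)AlSi3O8) = 274.300 g/mol; M(K2O) = 94.195 g/mol.
Moles K2O per formula unit = 0.75 K ÷ 2 = 0.3750.
K2O fraction = (0.3750 × 94.195) / 274.300 = 35.323/274.300 = 0.1288.

12.88 wt%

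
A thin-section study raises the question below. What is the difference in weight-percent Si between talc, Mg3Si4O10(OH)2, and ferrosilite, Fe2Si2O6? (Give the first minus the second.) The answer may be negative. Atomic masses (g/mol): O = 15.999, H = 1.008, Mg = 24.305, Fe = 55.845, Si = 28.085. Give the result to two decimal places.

Si in Mg3Si4O10(OH)2: molar mass 379.259 g/mol; 4×28.085 = 112.340 g → 29.62 wt%.
Si in Fe2Si2O6: molar mass 263.854 g/mol; 2×28.085 = 56.170 g → 21.29 wt%.
Difference = 29.62 − 21.29 = 8.33 percentage points.

8.33 percentage points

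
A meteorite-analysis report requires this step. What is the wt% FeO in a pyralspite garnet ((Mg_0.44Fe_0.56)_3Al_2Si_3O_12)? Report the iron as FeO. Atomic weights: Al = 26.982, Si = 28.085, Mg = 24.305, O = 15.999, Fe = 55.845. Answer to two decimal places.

26.46 wt%

Molar mass of (Mg_0.44Fe_0.56)_3Al_2Si_3O_12 = 1.32*24.305 + 1.68*55.845 + 2*26.982 + 3*28.085 + 12*15.999 = 456.109 g/mol.
Each formula unit contains 1.68 Fe, equivalent to 1.68/1 = 1.6800 mol FeO.
M(FeO) = 1×55.845 + 1×15.999 = 71.844 g/mol.
Mass of FeO per formula unit = 1.6800 × 71.844 = 120.698 g.
FeO wt% = 120.698 / 456.109 × 100 = 26.46%.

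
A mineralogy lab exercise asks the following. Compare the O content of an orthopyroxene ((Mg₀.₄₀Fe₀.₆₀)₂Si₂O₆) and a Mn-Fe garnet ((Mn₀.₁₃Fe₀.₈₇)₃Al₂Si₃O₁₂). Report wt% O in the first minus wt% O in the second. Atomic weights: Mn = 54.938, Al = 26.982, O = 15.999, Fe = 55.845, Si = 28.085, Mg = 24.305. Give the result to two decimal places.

First mineral: 95.994 g O in 238.622 g formula = 40.23 wt% O.
Second mineral: 191.988 g O in 497.388 g formula = 38.60 wt% O.
40.23% − 38.60% gives a difference of 1.63 percentage points.

1.63 percentage points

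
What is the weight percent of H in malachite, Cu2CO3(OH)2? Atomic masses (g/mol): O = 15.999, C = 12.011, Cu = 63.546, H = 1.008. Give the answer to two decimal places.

Formula mass = 2·63.546 + 1·12.011 + 5·15.999 + 2·1.008 = 221.114 g/mol, of which 2.016 g is H.
So H makes up 2.016/221.114 = 0.0091 of the mass, i.e. 0.91%.

0.91 wt%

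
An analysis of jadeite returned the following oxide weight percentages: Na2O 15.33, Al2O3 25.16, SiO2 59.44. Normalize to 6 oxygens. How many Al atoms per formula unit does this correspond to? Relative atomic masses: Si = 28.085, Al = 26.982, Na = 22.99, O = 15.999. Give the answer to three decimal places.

0.998 Al apfu

15.33 wt% Na2O ÷ 61.979 g/mol = 0.24734 mol, giving 0.49468 Na and 0.24734 O.
25.16 wt% Al2O3 ÷ 101.961 g/mol = 0.24676 mol, giving 0.49352 Al and 0.74028 O.
59.44 wt% SiO2 ÷ 60.083 g/mol = 0.98930 mol, giving 0.98930 Si and 1.97860 O.
Oxygen sums to 2.96622; scaling by 6/2.96622 = 2.02278 puts the formula on 6 O.
Al: 0.49352 × 2.02278 = 0.998 atoms per formula unit.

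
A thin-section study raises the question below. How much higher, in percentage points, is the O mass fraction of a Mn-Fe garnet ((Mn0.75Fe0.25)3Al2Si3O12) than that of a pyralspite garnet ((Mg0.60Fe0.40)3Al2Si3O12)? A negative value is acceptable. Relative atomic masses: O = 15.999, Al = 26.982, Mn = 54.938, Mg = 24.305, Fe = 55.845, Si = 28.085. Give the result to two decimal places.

M((Mn0.75Fe0.25)3Al2Si3O12) = 495.701 g/mol, so wt% O = 191.988/495.701 × 100 = 38.73%.
M((Mg0.60Fe0.40)3Al2Si3O12) = 440.970 g/mol, so wt% O = 191.988/440.970 × 100 = 43.54%.
38.73 − 43.54 = -4.81 pp.

-4.81 percentage points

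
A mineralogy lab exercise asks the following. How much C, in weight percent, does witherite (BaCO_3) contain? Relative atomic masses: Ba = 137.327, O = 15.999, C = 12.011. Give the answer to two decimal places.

Formula mass = 1×137.327 + 1×12.011 + 3×15.999 = 197.335 g/mol, of which 12.011 g is C.
So C makes up 12.011/197.335 = 0.0609 of the mass, i.e. 6.09%.

6.09 weight percent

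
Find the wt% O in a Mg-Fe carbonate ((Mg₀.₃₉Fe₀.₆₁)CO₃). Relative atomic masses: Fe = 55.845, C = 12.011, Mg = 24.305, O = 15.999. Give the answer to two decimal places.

M((Mg₀.₃₉Fe₀.₆₁)CO₃) = 103.552 g/mol.
O contributes 3 × 15.999 = 47.997 g per mole.
47.997/103.552 = 0.4635 → 46.35%.

46.35 mass %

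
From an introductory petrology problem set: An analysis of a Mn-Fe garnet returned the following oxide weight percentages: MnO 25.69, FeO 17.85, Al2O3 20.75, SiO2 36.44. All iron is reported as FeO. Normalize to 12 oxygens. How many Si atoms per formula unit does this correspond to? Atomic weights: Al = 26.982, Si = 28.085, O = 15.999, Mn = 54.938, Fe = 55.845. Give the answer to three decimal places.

2.990 Si apfu

MnO (M=70.937): mol = 0.36215; Mn = 0.36215, O = 0.36215.
FeO (M=71.844): mol = 0.24845; Fe = 0.24845, O = 0.24845.
Al2O3 (M=101.961): mol = 0.20351; Al = 0.40702, O = 0.61053.
SiO2 (M=60.083): mol = 0.60649; Si = 0.60649, O = 1.21298.
ΣO = 2.43411; factor = 12/ΣO = 4.92993.
Si apfu = 0.60649 × 4.92993 = 2.990.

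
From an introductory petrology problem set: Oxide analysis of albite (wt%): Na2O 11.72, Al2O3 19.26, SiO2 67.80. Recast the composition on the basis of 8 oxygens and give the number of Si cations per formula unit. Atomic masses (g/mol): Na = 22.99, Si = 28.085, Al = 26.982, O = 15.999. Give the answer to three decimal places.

2.997 Si apfu

Na2O: 11.72/61.979 = 0.18910 mol → 0.37820 mol Na, 0.18910 mol O.
Al2O3: 19.26/101.961 = 0.18890 mol → 0.37780 mol Al, 0.56670 mol O.
SiO2: 67.80/60.083 = 1.12844 mol → 1.12844 mol Si, 2.25688 mol O.
Total oxygen = 3.01268 mol. Normalization factor = 8/3.01268 = 2.65544.
Si per 8 O = 1.12844 × 2.65544 = 2.997.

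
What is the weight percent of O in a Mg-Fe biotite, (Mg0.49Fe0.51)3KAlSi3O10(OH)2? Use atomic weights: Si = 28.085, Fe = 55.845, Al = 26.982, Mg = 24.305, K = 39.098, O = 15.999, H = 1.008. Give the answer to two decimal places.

M((Mg0.49Fe0.51)3KAlSi3O10(OH)2) = 465.510 g/mol.
O contributes 12 × 15.999 = 191.988 g per mole.
191.988/465.510 = 0.4124 → 41.24%.

41.24 mass %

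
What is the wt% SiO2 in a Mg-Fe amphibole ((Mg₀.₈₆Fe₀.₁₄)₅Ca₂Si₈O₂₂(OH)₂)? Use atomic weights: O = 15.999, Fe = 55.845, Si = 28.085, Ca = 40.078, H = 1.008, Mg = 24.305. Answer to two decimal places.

57.60 wt%

Molar mass of (Mg₀.₈₆Fe₀.₁₄)₅Ca₂Si₈O₂₂(OH)₂ = 4.30*24.305 + 0.70*55.845 + 2*40.078 + 8*28.085 + 24*15.999 + 2*1.008 = 834.431 g/mol.
Each formula unit contains 8 Si, equivalent to 8/1 = 8.0000 mol SiO2.
M(SiO2) = 1×28.085 + 2×15.999 = 60.083 g/mol.
Mass of SiO2 per formula unit = 8.0000 × 60.083 = 480.664 g.
SiO2 wt% = 480.664 / 834.431 × 100 = 57.60%.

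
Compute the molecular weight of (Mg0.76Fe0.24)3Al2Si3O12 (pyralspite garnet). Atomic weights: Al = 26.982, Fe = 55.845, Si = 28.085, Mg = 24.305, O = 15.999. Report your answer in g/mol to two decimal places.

425.83 g/mol

The formula mass is the sum 2.28·24.305 + 0.72·55.845 + 2·26.982 + 3·28.085 + 12·15.999.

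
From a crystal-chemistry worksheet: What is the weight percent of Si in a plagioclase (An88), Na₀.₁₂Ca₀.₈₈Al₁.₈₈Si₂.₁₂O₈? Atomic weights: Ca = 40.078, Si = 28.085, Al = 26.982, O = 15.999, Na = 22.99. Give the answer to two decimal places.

21.55 wt%

Molar mass of Na₀.₁₂Ca₀.₈₈Al₁.₈₈Si₂.₁₂O₈: 0.12*22.99 + 0.88*40.078 + 1.88*26.982 + 2.12*28.085 + 8*15.999 = 276.286 g/mol.
Mass of Si per formula unit: 2.12 × 28.085 = 59.540 g.
Weight fraction Si = 59.540 / 276.286 = 0.2155.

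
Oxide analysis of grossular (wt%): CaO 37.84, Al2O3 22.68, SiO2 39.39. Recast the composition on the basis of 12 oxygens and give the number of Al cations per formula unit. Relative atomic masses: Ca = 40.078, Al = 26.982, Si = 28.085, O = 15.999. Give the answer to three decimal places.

37.84 wt% CaO ÷ 56.077 g/mol = 0.67479 mol, giving 0.67479 Ca and 0.67479 O.
22.68 wt% Al2O3 ÷ 101.961 g/mol = 0.22244 mol, giving 0.44488 Al and 0.66732 O.
39.39 wt% SiO2 ÷ 60.083 g/mol = 0.65559 mol, giving 0.65559 Si and 1.31118 O.
Oxygen sums to 2.65329; scaling by 12/2.65329 = 4.52269 puts the formula on 12 O.
Al: 0.44488 × 4.52269 = 2.012 atoms per formula unit.

2.012 Al apfu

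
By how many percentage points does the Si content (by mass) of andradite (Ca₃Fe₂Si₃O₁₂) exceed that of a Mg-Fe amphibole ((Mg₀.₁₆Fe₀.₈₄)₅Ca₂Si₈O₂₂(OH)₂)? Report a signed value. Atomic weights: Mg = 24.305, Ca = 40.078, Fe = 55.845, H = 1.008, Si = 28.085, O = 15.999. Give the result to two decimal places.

-7.20 percentage points

Si in Ca₃Fe₂Si₃O₁₂: molar mass 508.167 g/mol; 3×28.085 = 84.255 g → 16.58 wt%.
Si in (Mg₀.₁₆Fe₀.₈₄)₅Ca₂Si₈O₂₂(OH)₂: molar mass 944.821 g/mol; 8×28.085 = 224.680 g → 23.78 wt%.
Difference = 16.58 − 23.78 = -7.20 percentage points.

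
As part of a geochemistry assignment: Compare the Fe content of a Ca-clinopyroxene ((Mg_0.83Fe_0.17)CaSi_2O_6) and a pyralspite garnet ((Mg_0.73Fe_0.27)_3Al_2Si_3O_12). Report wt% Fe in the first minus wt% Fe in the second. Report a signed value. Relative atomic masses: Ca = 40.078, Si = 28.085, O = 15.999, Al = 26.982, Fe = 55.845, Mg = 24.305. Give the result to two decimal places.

-6.27 percentage points

Fe in (Mg_0.83Fe_0.17)CaSi_2O_6: molar mass 221.909 g/mol; 0.17×55.845 = 9.494 g → 4.28 wt%.
Fe in (Mg_0.73Fe_0.27)_3Al_2Si_3O_12: molar mass 428.669 g/mol; 0.81×55.845 = 45.234 g → 10.55 wt%.
Difference = 4.28 − 10.55 = -6.27 percentage points.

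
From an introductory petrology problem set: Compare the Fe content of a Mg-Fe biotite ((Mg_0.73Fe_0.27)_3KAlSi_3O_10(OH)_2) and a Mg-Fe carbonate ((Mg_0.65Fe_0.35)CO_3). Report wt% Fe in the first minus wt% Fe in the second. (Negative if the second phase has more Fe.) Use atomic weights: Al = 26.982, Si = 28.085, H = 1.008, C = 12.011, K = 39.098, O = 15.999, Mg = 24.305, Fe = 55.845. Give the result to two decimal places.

M((Mg_0.73Fe_0.27)_3KAlSi_3O_10(OH)_2) = 442.801 g/mol, so wt% Fe = 45.234/442.801 × 100 = 10.22%.
M((Mg_0.65Fe_0.35)CO_3) = 95.352 g/mol, so wt% Fe = 19.546/95.352 × 100 = 20.50%.
10.22 − 20.50 = -10.28 pp.

-10.28 percentage points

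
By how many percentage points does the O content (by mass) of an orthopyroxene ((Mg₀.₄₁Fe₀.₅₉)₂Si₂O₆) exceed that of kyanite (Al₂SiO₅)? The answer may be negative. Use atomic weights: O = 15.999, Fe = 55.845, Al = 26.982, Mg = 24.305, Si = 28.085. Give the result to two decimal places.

O in (Mg₀.₄₁Fe₀.₅₉)₂Si₂O₆: molar mass 237.991 g/mol; 6×15.999 = 95.994 g → 40.34 wt%.
O in Al₂SiO₅: molar mass 162.044 g/mol; 5×15.999 = 79.995 g → 49.37 wt%.
Difference = 40.34 − 49.37 = -9.03 percentage points.

-9.03 percentage points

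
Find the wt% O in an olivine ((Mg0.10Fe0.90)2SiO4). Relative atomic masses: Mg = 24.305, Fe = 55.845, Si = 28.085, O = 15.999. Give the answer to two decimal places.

32.41 weight percent

M((Mg0.10Fe0.90)2SiO4) = 197.463 g/mol.
O contributes 4 × 15.999 = 63.996 g per mole.
63.996/197.463 = 0.3241 → 32.41%.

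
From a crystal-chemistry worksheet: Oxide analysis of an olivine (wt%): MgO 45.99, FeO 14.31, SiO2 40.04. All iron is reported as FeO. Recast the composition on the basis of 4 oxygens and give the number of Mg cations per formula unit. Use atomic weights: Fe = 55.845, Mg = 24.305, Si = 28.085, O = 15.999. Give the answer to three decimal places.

MgO (M=40.304): mol = 1.14108; Mg = 1.14108, O = 1.14108.
FeO (M=71.844): mol = 0.19918; Fe = 0.19918, O = 0.19918.
SiO2 (M=60.083): mol = 0.66641; Si = 0.66641, O = 1.33282.
ΣO = 2.67308; factor = 4/ΣO = 1.49640.
Mg apfu = 1.14108 × 1.49640 = 1.708.

1.708 Mg apfu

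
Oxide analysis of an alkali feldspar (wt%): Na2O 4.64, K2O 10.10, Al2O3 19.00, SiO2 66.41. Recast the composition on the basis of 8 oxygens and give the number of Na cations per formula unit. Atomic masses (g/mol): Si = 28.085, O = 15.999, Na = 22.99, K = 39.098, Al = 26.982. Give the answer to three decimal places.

0.406 Na apfu

4.64 wt% Na2O ÷ 61.979 g/mol = 0.07486 mol, giving 0.14972 Na and 0.07486 O.
10.10 wt% K2O ÷ 94.195 g/mol = 0.10722 mol, giving 0.21444 K and 0.10722 O.
19.00 wt% Al2O3 ÷ 101.961 g/mol = 0.18635 mol, giving 0.37270 Al and 0.55905 O.
66.41 wt% SiO2 ÷ 60.083 g/mol = 1.10530 mol, giving 1.10530 Si and 2.21060 O.
Oxygen sums to 2.95173; scaling by 8/2.95173 = 2.71027 puts the formula on 8 O.
Na: 0.14972 × 2.71027 = 0.406 atoms per formula unit.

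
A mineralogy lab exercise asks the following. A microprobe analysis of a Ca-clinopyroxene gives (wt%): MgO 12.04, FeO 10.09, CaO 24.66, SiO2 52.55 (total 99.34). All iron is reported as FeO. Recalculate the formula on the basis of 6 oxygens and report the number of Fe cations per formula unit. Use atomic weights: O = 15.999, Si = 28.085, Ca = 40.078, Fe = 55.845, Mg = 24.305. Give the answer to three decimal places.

12.04 wt% MgO ÷ 40.304 g/mol = 0.29873 mol, giving 0.29873 Mg and 0.29873 O.
10.09 wt% FeO ÷ 71.844 g/mol = 0.14044 mol, giving 0.14044 Fe and 0.14044 O.
24.66 wt% CaO ÷ 56.077 g/mol = 0.43975 mol, giving 0.43975 Ca and 0.43975 O.
52.55 wt% SiO2 ÷ 60.083 g/mol = 0.87462 mol, giving 0.87462 Si and 1.74924 O.
Oxygen sums to 2.62816; scaling by 6/2.62816 = 2.28297 puts the formula on 6 O.
Fe: 0.14044 × 2.28297 = 0.321 atoms per formula unit.

0.321 Fe apfu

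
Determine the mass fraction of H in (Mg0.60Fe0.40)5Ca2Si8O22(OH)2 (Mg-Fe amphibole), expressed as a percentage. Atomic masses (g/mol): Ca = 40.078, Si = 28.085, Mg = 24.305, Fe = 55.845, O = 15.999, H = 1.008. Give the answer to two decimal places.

M((Mg0.60Fe0.40)5Ca2Si8O22(OH)2) = 875.433 g/mol.
H contributes 2 × 1.008 = 2.016 g per mole.
2.016/875.433 = 0.0023 → 0.23%.

0.23 mass %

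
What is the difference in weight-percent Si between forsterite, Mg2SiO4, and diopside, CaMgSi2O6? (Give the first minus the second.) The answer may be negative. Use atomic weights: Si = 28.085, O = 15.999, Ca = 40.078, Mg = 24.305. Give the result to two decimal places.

-5.98 percentage points

M(Mg2SiO4) = 140.691 g/mol, so wt% Si = 28.085/140.691 × 100 = 19.96%.
M(CaMgSi2O6) = 216.547 g/mol, so wt% Si = 56.170/216.547 × 100 = 25.94%.
19.96 − 25.94 = -5.98 pp.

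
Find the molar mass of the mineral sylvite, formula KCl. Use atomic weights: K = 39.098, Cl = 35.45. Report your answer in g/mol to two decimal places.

74.55 g/mol

K: 1 × 39.098 = 39.0980
Cl: 1 × 35.45 = 35.4500
Summing the contributions gives the formula mass.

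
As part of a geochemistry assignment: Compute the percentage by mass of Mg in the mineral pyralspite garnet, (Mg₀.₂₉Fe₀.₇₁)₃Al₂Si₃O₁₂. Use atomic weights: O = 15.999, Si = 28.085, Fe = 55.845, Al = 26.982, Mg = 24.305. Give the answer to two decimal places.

4.50 mass %

M((Mg₀.₂₉Fe₀.₇₁)₃Al₂Si₃O₁₂) = 470.302 g/mol.
Mg contributes 0.87 × 24.305 = 21.145 g per mole.
21.145/470.302 = 0.0450 → 4.50%.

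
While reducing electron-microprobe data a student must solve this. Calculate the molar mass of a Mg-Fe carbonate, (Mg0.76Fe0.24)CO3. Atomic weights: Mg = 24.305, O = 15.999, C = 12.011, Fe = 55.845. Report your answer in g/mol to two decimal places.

91.88 g/mol

The formula mass is the sum 0.76·24.305 + 0.24·55.845 + 1·12.011 + 3·15.999.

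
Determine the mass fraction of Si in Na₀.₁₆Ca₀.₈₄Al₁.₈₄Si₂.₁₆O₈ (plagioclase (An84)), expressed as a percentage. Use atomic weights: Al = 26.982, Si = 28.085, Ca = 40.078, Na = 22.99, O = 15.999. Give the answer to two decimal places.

22.01 wt%

Formula mass = 0.16×22.99 + 0.84×40.078 + 1.84×26.982 + 2.16×28.085 + 8×15.999 = 275.646 g/mol, of which 60.664 g is Si.
So Si makes up 60.664/275.646 = 0.2201 of the mass, i.e. 22.01%.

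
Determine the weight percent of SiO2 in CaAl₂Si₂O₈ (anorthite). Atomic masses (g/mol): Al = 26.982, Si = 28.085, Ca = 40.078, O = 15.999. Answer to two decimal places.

Molar mass of CaAl₂Si₂O₈ = 1*40.078 + 2*26.982 + 2*28.085 + 8*15.999 = 278.204 g/mol.
Each formula unit contains 2 Si, equivalent to 2/1 = 2.0000 mol SiO2.
M(SiO2) = 1×28.085 + 2×15.999 = 60.083 g/mol.
Mass of SiO2 per formula unit = 2.0000 × 60.083 = 120.166 g.
SiO2 wt% = 120.166 / 278.204 × 100 = 43.19%.

43.19 wt%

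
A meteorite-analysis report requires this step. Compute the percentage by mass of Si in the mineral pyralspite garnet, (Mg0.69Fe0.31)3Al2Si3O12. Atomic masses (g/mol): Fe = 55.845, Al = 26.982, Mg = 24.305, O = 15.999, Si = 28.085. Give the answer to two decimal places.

M((Mg0.69Fe0.31)3Al2Si3O12) = 432.454 g/mol.
Si contributes 3 × 28.085 = 84.255 g per mole.
84.255/432.454 = 0.1948 → 19.48%.

19.48 mass %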